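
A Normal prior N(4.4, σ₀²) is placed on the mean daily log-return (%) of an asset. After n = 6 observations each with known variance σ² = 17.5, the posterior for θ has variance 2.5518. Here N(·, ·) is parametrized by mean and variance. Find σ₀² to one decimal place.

σ₀² = 20.4

For the Normal–Normal model with known σ², precisions add: τ_n = τ₀ + n/σ².
So 1/σ₀² = 1/2.5518 − 6/17.5 = 0.391880 − 0.342857 = 0.049023.
Hence σ₀² = 1/0.049023 ≈ 20.4.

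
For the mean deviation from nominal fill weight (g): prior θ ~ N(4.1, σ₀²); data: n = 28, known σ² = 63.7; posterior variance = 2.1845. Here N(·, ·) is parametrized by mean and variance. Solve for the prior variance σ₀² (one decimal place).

Posterior precision equals prior precision plus data precision: 1/σ_n² = 1/σ₀² + n/σ².
So 1/σ₀² = 1/2.1845 − 28/63.7 = 0.457771 − 0.439560 = 0.018211.
Hence σ₀² = 1/0.018211 ≈ 54.9.

σ₀² = 54.9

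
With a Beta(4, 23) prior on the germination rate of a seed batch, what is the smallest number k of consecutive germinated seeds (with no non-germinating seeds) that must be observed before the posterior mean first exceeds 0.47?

k = 17

After k germinated seeds and 0 non-germinating seeds the posterior is Beta(4+k, 23), with mean (4+k)/(4+23+k).
Set (4+k)/(27+k) > 0.47 and solve: k > (0.47·27 − 4)/(1 − 0.47) = 16.396.
The smallest integer exceeding 16.396 is 17.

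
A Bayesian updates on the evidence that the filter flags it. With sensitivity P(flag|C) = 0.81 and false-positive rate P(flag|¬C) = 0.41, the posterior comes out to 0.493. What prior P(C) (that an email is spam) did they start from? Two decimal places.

Bayes' rule in odds form gives O(C|E) = O(C)·[P(E|C)/P(E|¬C)], hence O(C) = O(C|E)/LR.
Posterior odds = 0.493/(1−0.493) = 0.9724. LR = 0.81/0.41 = 1.9756.
Prior odds = 0.9724/1.9756 = 0.4922, so P(C) = 0.4922/(1+0.4922) ≈ 0.33.

P(C) = 0.33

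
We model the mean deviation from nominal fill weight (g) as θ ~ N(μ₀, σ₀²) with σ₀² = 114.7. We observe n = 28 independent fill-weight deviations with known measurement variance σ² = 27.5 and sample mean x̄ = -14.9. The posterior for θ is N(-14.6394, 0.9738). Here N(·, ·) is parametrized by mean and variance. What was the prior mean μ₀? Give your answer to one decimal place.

μ₀ = 15.8

With known observation variance, the Normal–Normal posterior has precision τ_n = τ₀ + n/σ² and mean μ_n = (τ₀μ₀ + (n/σ²)x̄)/τ_n.
Here τ₀ = 1/114.7 = 0.008718 and τ_data = 28/27.5 = 1.018182, so τ_n = 1.026900.
Rearranging for μ₀: μ₀ = (μ_n·τ_n − τ_data·x̄)/τ₀ = (-14.6394·1.026900 − 1.018182·-14.9) / 0.008718 = 0.137712/0.008718 ≈ 15.8.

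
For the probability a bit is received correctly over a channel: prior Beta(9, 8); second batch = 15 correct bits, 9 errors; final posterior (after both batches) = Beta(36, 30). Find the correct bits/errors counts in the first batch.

12 correct bits and 13 errors

Because Beta–binomial updating is additive in the counts, the combined data contributed (α_post−α_prior, β_post−β_prior) successes and failures.
Total across both batches: 36−9=27 correct bits, 30−8=22 errors.
Subtract the second batch: 27−15=12 correct bits and 22−9=13 errors.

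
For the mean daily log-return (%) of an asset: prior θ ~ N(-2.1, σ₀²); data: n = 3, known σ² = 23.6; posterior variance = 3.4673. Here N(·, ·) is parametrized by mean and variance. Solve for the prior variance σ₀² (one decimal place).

σ₀² = 6.2

For the Normal–Normal model with known σ², precisions add: τ_n = τ₀ + n/σ².
So 1/σ₀² = 1/3.4673 − 3/23.6 = 0.288409 − 0.127119 = 0.161290.
Hence σ₀² = 1/0.161290 ≈ 6.2.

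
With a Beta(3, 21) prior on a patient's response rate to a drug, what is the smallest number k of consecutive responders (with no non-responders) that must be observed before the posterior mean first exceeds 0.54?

k = 22

After k responders and 0 non-responders the posterior is Beta(3+k, 21), with mean (3+k)/(3+21+k).
Set (3+k)/(24+k) > 0.54 and solve: k > (0.54·24 − 3)/(1 − 0.54) = 21.652.
The smallest integer exceeding 21.652 is 22, and checking k=22: (25)/(46) = 0.5435 > 0.54.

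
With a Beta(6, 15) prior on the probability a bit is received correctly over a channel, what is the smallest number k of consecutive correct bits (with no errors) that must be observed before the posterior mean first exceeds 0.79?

k = 51

After k correct bits and 0 errors the posterior is Beta(6+k, 15), with mean (6+k)/(6+15+k).
Set (6+k)/(21+k) > 0.79 and solve: k > (0.79·21 − 6)/(1 − 0.79) = 50.429.
The smallest integer exceeding 50.429 is 51, and checking k=51: (57)/(72) = 0.7917 > 0.79.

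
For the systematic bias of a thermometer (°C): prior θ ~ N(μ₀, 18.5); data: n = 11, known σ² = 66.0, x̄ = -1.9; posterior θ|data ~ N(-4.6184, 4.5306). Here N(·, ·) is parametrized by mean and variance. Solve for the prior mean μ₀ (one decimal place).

With known observation variance, the Normal–Normal posterior has precision τ_n = τ₀ + n/σ² and mean μ_n = (τ₀μ₀ + (n/σ²)x̄)/τ_n.
Here τ₀ = 1/18.5 = 0.054054 and τ_data = 11/66.0 = 0.166667, so τ_n = 0.220721.
Rearranging for μ₀: μ₀ = (μ_n·τ_n − τ_data·x̄)/τ₀ = (-4.6184·0.220721 − 0.166667·-1.9) / 0.054054 = -0.702711/0.054054 ≈ -13.0.

μ₀ = -13.0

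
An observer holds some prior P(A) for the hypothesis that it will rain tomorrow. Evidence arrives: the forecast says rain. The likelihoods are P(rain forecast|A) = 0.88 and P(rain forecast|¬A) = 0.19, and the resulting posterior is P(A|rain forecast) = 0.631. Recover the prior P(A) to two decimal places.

In odds form, posterior odds = prior odds × likelihood ratio, so prior odds = posterior odds ÷ LR.
Posterior odds = 0.631/(1−0.631) = 1.7100. LR = 0.88/0.19 = 4.6316.
Prior odds = 1.7100/4.6316 = 0.3692, so P(A) = 0.3692/(1+0.3692) ≈ 0.27.

P(A) = 0.27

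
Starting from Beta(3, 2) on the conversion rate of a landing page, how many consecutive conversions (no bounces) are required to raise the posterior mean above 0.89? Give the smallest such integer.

After k conversions and 0 bounces the posterior is Beta(3+k, 2), with mean (3+k)/(3+2+k).
Set (3+k)/(5+k) > 0.89 and solve: k > (0.89·5 − 3)/(1 − 0.89) = 13.182.
The smallest integer exceeding 13.182 is 14.

k = 14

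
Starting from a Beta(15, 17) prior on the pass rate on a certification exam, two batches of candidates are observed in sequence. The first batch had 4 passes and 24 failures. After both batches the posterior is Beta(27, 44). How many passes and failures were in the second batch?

8 passes and 3 failures

Because Beta–binomial updating is additive in the counts, the combined data contributed (α_post−α_prior, β_post−β_prior) successes and failures.
Total across both batches: 27−15=12 passes, 44−17=27 failures.
Subtract the first batch: 12−4=8 passes and 27−24=3 failures.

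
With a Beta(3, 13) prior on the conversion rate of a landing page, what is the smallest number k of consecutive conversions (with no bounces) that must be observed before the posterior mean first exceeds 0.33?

k = 4

After k conversions and 0 bounces the posterior is Beta(3+k, 13), with mean (3+k)/(3+13+k).
Set (3+k)/(16+k) > 0.33 and solve: k > (0.33·16 − 3)/(1 − 0.33) = 3.403.
The smallest integer exceeding 3.403 is 4, and checking k=4: (7)/(20) = 0.3500 > 0.33.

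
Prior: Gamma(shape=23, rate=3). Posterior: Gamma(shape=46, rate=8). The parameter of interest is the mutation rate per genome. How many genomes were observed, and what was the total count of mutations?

A Gamma(α, β) prior (rate parametrization) on a Poisson rate with n observations summing to S gives posterior Gamma(α+S, β+n).
Matching: Σxᵢ = 46 − 23 = 23 and n = 8 − 3 = 5.

n = 5 genomes with total 23 mutations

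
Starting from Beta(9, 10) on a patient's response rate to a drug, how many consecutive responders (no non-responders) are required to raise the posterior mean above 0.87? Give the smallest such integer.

k = 58

After k responders and 0 non-responders the posterior is Beta(9+k, 10), with mean (9+k)/(9+10+k).
Set (9+k)/(19+k) > 0.87 and solve: k > (0.87·19 − 9)/(1 − 0.87) = 57.923.
The smallest integer exceeding 57.923 is 58, and checking k=58: (67)/(77) = 0.8701 > 0.87.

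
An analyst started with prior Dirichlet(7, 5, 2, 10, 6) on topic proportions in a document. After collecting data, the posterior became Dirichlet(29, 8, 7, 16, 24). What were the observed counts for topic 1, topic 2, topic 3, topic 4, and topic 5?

For a Dirichlet(α) prior with multinomial counts c, the posterior is Dirichlet(α + c) componentwise.
Counts are posterior − prior componentwise: 29−7=22, 8−5=3, 7−2=5, 16−10=6, 24−6=18.

counts (22, 3, 5, 6, 18)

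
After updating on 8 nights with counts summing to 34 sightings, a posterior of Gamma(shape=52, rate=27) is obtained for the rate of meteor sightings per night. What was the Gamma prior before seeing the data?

Gamma(shape=18, rate=19)

Gamma–Poisson conjugacy: posterior shape = α + Σxᵢ, posterior rate = β + n.
So α = 52 − 34 = 18 and β = 27 − 8 = 19.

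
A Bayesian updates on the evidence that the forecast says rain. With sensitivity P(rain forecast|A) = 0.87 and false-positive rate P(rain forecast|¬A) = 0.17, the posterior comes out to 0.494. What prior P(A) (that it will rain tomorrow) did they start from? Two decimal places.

Bayes' rule in odds form gives O(A|E) = O(A)·[P(E|A)/P(E|¬A)], hence O(A) = O(A|E)/LR.
Posterior odds = 0.494/(1−0.494) = 0.9763. LR = 0.87/0.17 = 5.1176.
Prior odds = 0.9763/5.1176 = 0.1908, so P(A) = 0.1908/(1+0.1908) ≈ 0.16.

P(A) = 0.16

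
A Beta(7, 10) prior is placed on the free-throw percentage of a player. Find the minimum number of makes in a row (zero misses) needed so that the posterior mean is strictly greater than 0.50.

k = 4

After k makes and 0 misses the posterior is Beta(7+k, 10), with mean (7+k)/(7+10+k).
Set (7+k)/(17+k) > 0.50 and solve: k > (0.50·17 − 7)/(1 − 0.50) = 3.000.
The smallest integer exceeding 3.000 is 4, and checking k=4: (11)/(21) = 0.5238 > 0.50.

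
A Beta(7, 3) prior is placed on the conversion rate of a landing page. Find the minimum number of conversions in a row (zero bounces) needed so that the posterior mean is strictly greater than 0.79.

After k conversions and 0 bounces the posterior is Beta(7+k, 3), with mean (7+k)/(7+3+k).
Set (7+k)/(10+k) > 0.79 and solve: k > (0.79·10 − 7)/(1 − 0.79) = 4.286.
The smallest integer exceeding 4.286 is 5, and checking k=5: (12)/(15) = 0.8000 > 0.79.

k = 5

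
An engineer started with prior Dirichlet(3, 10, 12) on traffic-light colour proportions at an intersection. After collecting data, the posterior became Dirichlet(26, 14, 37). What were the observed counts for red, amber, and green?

counts (23, 4, 25)

For a Dirichlet(α) prior with multinomial counts c, the posterior is Dirichlet(α + c) componentwise.
Counts are posterior − prior componentwise: 26−3=23, 14−10=4, 37−12=25.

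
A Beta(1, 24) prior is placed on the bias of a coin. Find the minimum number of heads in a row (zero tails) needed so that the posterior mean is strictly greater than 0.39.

k = 15

After k heads and 0 tails the posterior is Beta(1+k, 24), with mean (1+k)/(1+24+k).
Set (1+k)/(25+k) > 0.39 and solve: k > (0.39·25 − 1)/(1 − 0.39) = 14.344.
The smallest integer exceeding 14.344 is 15.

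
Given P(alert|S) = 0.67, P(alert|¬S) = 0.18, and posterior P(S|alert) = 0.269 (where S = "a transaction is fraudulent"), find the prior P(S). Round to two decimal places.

P(S) = 0.09

In odds form, posterior odds = prior odds × likelihood ratio, so prior odds = posterior odds ÷ LR.
Posterior odds = 0.269/(1−0.269) = 0.3680. LR = 0.67/0.18 = 3.7222.
Prior odds = 0.3680/3.7222 = 0.0989, so P(S) = 0.0989/(1+0.0989) ≈ 0.09.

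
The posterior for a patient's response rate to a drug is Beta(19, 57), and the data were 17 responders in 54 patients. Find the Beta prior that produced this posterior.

Beta(2, 20)

Beta is conjugate to the binomial likelihood: posterior = Beta(α+s, β+f).
So α = 19 − 17 = 2 and β = 57 − 37 = 20.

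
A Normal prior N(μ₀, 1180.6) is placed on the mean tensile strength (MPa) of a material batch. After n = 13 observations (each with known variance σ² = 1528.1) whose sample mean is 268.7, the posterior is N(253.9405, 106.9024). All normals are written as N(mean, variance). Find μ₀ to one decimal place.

μ₀ = 105.7

The posterior mean is a precision-weighted average: μ_n = (τ₀μ₀ + τ_data·x̄)/(τ₀+τ_data), with τ₀=1/σ₀² and τ_data=n/σ².
Here τ₀ = 1/1180.6 = 0.000847 and τ_data = 13/1528.1 = 0.008507, so τ_n = 0.009354.
Rearranging for μ₀: μ₀ = (μ_n·τ_n − τ_data·x̄)/τ₀ = (253.9405·0.009354 − 0.008507·268.7) / 0.000847 = 0.089529/0.000847 ≈ 105.7.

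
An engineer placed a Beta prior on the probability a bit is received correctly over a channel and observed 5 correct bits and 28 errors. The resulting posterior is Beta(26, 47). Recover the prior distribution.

Beta(21, 19)

A Beta(α, β) prior with s successes and f failures in binomial data gives a Beta(α+s, β+f) posterior.
So α = 26 − 5 = 21 and β = 47 − 28 = 19.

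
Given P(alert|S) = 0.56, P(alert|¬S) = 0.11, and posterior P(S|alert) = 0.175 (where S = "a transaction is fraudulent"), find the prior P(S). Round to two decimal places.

In odds form, posterior odds = prior odds × likelihood ratio, so prior odds = posterior odds ÷ LR.
Posterior odds = 0.175/(1−0.175) = 0.2121. LR = 0.56/0.11 = 5.0909.
Prior odds = 0.2121/5.0909 = 0.0417, so P(S) = 0.0417/(1+0.0417) ≈ 0.04.

P(S) = 0.04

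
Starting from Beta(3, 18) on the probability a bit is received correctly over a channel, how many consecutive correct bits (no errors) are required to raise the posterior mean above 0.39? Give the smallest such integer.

k = 9

After k correct bits and 0 errors the posterior is Beta(3+k, 18), with mean (3+k)/(3+18+k).
Set (3+k)/(21+k) > 0.39 and solve: k > (0.39·21 − 3)/(1 − 0.39) = 8.508.
The smallest integer exceeding 8.508 is 9, and checking k=9: (12)/(30) = 0.4000 > 0.39.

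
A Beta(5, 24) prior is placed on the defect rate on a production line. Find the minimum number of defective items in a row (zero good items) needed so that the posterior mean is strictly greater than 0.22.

After k defective items and 0 good items the posterior is Beta(5+k, 24), with mean (5+k)/(5+24+k).
Set (5+k)/(29+k) > 0.22 and solve: k > (0.22·29 − 5)/(1 − 0.22) = 1.769.
The smallest integer exceeding 1.769 is 2, and checking k=2: (7)/(31) = 0.2258 > 0.22.

k = 2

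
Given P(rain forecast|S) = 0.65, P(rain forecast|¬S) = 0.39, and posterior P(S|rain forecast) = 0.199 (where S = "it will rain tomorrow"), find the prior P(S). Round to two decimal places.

P(S) = 0.13

Bayes' rule in odds form gives O(S|E) = O(S)·[P(E|S)/P(E|¬S)], hence O(S) = O(S|E)/LR.
Posterior odds = 0.199/(1−0.199) = 0.2484. LR = 0.65/0.39 = 1.6667.
Prior odds = 0.2484/1.6667 = 0.1490, so P(S) = 0.1490/(1+0.1490) ≈ 0.13.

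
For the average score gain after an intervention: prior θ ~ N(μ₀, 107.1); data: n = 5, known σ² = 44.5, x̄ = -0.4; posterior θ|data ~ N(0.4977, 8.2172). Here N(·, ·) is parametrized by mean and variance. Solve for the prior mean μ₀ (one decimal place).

The posterior mean is a precision-weighted average: μ_n = (τ₀μ₀ + τ_data·x̄)/(τ₀+τ_data), with τ₀=1/σ₀² and τ_data=n/σ².
Here τ₀ = 1/107.1 = 0.009337 and τ_data = 5/44.5 = 0.112360, so τ_n = 0.121697.
Rearranging for μ₀: μ₀ = (μ_n·τ_n − τ_data·x̄)/τ₀ = (0.4977·0.121697 − 0.112360·-0.4) / 0.009337 = 0.105513/0.009337 ≈ 11.3.

μ₀ = 11.3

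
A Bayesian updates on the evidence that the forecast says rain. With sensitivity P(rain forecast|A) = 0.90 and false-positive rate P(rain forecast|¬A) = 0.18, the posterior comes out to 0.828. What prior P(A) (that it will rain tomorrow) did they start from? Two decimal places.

In odds form, posterior odds = prior odds × likelihood ratio, so prior odds = posterior odds ÷ LR.
Posterior odds = 0.828/(1−0.828) = 4.8140. LR = 0.90/0.18 = 5.0000.
Prior odds = 4.8140/5.0000 = 0.9628, so P(A) = 0.9628/(1+0.9628) ≈ 0.49.

P(A) = 0.49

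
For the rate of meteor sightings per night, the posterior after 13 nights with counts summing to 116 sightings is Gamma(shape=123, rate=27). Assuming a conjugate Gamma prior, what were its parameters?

Gamma(shape=7, rate=14)

Gamma–Poisson conjugacy: posterior shape = α + Σxᵢ, posterior rate = β + n.
So α = 123 − 116 = 7 and β = 27 − 13 = 14.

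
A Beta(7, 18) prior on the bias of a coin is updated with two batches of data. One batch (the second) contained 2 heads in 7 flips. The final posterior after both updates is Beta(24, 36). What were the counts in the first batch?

Sequential conjugate updates are equivalent to a single update on the pooled data, so total successes = posterior α − prior α and total failures = posterior β − prior β.
Total across both batches: 24−7=17 heads, 36−18=18 tails.
Subtract the second batch: 17−2=15 heads and 18−5=13 tails.

15 heads and 13 tails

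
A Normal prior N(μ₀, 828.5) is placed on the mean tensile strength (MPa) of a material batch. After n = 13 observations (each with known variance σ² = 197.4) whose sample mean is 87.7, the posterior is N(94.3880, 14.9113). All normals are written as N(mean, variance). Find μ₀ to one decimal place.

μ₀ = 459.3

The posterior mean is a precision-weighted average: μ_n = (τ₀μ₀ + τ_data·x̄)/(τ₀+τ_data), with τ₀=1/σ₀² and τ_data=n/σ².
Here τ₀ = 1/828.5 = 0.001207 and τ_data = 13/197.4 = 0.065856, so τ_n = 0.067063.
Rearranging for μ₀: μ₀ = (μ_n·τ_n − τ_data·x̄)/τ₀ = (94.3880·0.067063 − 0.065856·87.7) / 0.001207 = 0.554371/0.001207 ≈ 459.3.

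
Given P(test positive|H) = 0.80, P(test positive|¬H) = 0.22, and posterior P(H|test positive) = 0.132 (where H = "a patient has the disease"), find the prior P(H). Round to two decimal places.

P(H) = 0.04

Bayes' rule in odds form gives O(H|E) = O(H)·[P(E|H)/P(E|¬H)], hence O(H) = O(H|E)/LR.
Posterior odds = 0.132/(1−0.132) = 0.1521. LR = 0.80/0.22 = 3.6364.
Prior odds = 0.1521/3.6364 = 0.0418, so P(H) = 0.0418/(1+0.0418) ≈ 0.04.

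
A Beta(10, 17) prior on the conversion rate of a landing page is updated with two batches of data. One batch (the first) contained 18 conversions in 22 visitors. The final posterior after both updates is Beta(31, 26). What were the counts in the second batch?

3 conversions and 5 bounces

Sequential conjugate updates are equivalent to a single update on the pooled data, so total successes = posterior α − prior α and total failures = posterior β − prior β.
Total across both batches: 31−10=21 conversions, 26−17=9 bounces.
Subtract the first batch: 21−18=3 conversions and 9−4=5 bounces.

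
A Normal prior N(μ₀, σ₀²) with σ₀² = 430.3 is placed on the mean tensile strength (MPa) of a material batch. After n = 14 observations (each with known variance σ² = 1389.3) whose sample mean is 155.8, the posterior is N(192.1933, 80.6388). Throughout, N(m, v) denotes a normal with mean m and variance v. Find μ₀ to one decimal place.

μ₀ = 350.0

With known observation variance, the Normal–Normal posterior has precision τ_n = τ₀ + n/σ² and mean μ_n = (τ₀μ₀ + (n/σ²)x̄)/τ_n.
Here τ₀ = 1/430.3 = 0.002324 and τ_data = 14/1389.3 = 0.010077, so τ_n = 0.012401.
Rearranging for μ₀: μ₀ = (μ_n·τ_n − τ_data·x̄)/τ₀ = (192.1933·0.012401 − 0.010077·155.8) / 0.002324 = 0.813393/0.002324 ≈ 350.0.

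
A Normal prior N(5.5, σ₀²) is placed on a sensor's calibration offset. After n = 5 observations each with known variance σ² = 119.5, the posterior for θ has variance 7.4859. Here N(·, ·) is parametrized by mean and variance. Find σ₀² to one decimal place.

σ₀² = 10.9

Posterior precision equals prior precision plus data precision: 1/σ_n² = 1/σ₀² + n/σ².
So 1/σ₀² = 1/7.4859 − 5/119.5 = 0.133584 − 0.041841 = 0.091743.
Hence σ₀² = 1/0.091743 ≈ 10.9.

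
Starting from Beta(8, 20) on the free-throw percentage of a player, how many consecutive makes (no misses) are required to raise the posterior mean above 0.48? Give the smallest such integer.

k = 11

After k makes and 0 misses the posterior is Beta(8+k, 20), with mean (8+k)/(8+20+k).
Set (8+k)/(28+k) > 0.48 and solve: k > (0.48·28 − 8)/(1 − 0.48) = 10.462.
The smallest integer exceeding 10.462 is 11, and checking k=11: (19)/(39) = 0.4872 > 0.48.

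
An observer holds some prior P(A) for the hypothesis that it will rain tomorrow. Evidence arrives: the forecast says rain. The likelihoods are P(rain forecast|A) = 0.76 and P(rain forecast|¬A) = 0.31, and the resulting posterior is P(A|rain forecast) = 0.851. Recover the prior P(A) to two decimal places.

P(A) = 0.70

In odds form, posterior odds = prior odds × likelihood ratio, so prior odds = posterior odds ÷ LR.
Posterior odds = 0.851/(1−0.851) = 5.7114. LR = 0.76/0.31 = 2.4516.
Prior odds = 5.7114/2.4516 = 2.3297, so P(A) = 2.3297/(1+2.3297) ≈ 0.70.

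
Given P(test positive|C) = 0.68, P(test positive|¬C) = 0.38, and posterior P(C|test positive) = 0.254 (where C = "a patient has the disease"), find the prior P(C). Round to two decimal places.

In odds form, posterior odds = prior odds × likelihood ratio, so prior odds = posterior odds ÷ LR.
Posterior odds = 0.254/(1−0.254) = 0.3405. LR = 0.68/0.38 = 1.7895.
Prior odds = 0.3405/1.7895 = 0.1903, so P(C) = 0.1903/(1+0.1903) ≈ 0.16.

P(C) = 0.16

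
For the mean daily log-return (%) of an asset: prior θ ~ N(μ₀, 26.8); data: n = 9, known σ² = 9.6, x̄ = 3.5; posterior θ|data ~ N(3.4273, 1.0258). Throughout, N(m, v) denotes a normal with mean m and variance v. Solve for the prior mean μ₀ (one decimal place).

With known observation variance, the Normal–Normal posterior has precision τ_n = τ₀ + n/σ² and mean μ_n = (τ₀μ₀ + (n/σ²)x̄)/τ_n.
Here τ₀ = 1/26.8 = 0.037313 and τ_data = 9/9.6 = 0.937500, so τ_n = 0.974813.
Rearranging for μ₀: μ₀ = (μ_n·τ_n − τ_data·x̄)/τ₀ = (3.4273·0.974813 − 0.937500·3.5) / 0.037313 = 0.059727/0.037313 ≈ 1.6.

μ₀ = 1.6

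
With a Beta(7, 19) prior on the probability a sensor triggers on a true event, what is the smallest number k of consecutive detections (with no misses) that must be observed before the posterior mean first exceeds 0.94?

k = 291

After k detections and 0 misses the posterior is Beta(7+k, 19), with mean (7+k)/(7+19+k).
Set (7+k)/(26+k) > 0.94 and solve: k > (0.94·26 − 7)/(1 − 0.94) = 290.667.
The smallest integer exceeding 290.667 is 291, and checking k=291: (298)/(317) = 0.9401 > 0.94.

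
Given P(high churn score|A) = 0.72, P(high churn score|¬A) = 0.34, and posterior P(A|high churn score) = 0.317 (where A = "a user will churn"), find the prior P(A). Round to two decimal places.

P(A) = 0.18

In odds form, posterior odds = prior odds × likelihood ratio, so prior odds = posterior odds ÷ LR.
Posterior odds = 0.317/(1−0.317) = 0.4641. LR = 0.72/0.34 = 2.1176.
Prior odds = 0.4641/2.1176 = 0.2192, so P(A) = 0.2192/(1+0.2192) ≈ 0.18.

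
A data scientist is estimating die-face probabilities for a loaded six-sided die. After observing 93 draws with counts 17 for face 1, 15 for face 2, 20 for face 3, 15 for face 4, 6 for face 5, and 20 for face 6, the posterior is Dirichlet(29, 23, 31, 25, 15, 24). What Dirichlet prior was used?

For a Dirichlet(α) prior with multinomial counts c, the posterior is Dirichlet(α + c) componentwise.
Subtract each count from the matching posterior parameter: 29−17=12, 23−15=8, 31−20=11, 25−15=10, 15−6=9, 24−20=4.

Dirichlet(12, 8, 11, 10, 9, 4)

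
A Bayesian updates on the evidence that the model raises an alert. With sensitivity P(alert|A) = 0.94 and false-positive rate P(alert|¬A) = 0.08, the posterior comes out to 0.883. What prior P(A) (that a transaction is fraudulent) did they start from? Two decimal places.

Bayes' rule in odds form gives O(A|E) = O(A)·[P(E|A)/P(E|¬A)], hence O(A) = O(A|E)/LR.
Posterior odds = 0.883/(1−0.883) = 7.5470. LR = 0.94/0.08 = 11.7500.
Prior odds = 7.5470/11.7500 = 0.6423, so P(A) = 0.6423/(1+0.6423) ≈ 0.39.

P(A) = 0.39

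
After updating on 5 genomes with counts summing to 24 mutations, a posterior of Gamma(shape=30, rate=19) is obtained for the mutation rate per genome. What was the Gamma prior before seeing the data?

A Gamma(α, β) prior (rate parametrization) on a Poisson rate with n observations summing to S gives posterior Gamma(α+S, β+n).
So α = 30 − 24 = 6 and β = 19 − 5 = 14.

Gamma(shape=6, rate=14)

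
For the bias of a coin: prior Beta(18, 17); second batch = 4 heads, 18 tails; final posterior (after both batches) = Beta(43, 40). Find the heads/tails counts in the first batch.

21 heads and 5 tails

Sequential conjugate updates are equivalent to a single update on the pooled data, so total successes = posterior α − prior α and total failures = posterior β − prior β.
Total across both batches: 43−18=25 heads, 40−17=23 tails.
Subtract the second batch: 25−4=21 heads and 23−18=5 tails.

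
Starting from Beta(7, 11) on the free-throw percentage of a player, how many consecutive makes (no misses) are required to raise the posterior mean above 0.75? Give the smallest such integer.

k = 27

After k makes and 0 misses the posterior is Beta(7+k, 11), with mean (7+k)/(7+11+k).
Set (7+k)/(18+k) > 0.75 and solve: k > (0.75·18 − 7)/(1 − 0.75) = 26.000.
The smallest integer exceeding 26.000 is 27, and checking k=27: (34)/(45) = 0.7556 > 0.75.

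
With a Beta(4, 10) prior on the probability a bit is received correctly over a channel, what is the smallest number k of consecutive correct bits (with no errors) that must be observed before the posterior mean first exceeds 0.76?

After k correct bits and 0 errors the posterior is Beta(4+k, 10), with mean (4+k)/(4+10+k).
Set (4+k)/(14+k) > 0.76 and solve: k > (0.76·14 − 4)/(1 − 0.76) = 27.667.
The smallest integer exceeding 27.667 is 28, and checking k=28: (32)/(42) = 0.7619 > 0.76.

k = 28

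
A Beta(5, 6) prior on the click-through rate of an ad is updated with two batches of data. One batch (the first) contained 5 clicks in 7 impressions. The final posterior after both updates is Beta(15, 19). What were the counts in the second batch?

5 clicks and 11 non-clicks

Sequential conjugate updates are equivalent to a single update on the pooled data, so total successes = posterior α − prior α and total failures = posterior β − prior β.
Total across both batches: 15−5=10 clicks, 19−6=13 non-clicks.
Subtract the first batch: 10−5=5 clicks and 13−2=11 non-clicks.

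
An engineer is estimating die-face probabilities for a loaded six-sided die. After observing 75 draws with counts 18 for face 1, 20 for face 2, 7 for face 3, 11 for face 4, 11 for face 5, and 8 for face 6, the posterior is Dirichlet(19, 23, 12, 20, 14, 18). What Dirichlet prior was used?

Dirichlet(1, 3, 5, 9, 3, 10)

For a Dirichlet(α) prior with multinomial counts c, the posterior is Dirichlet(α + c) componentwise.
Subtract each count from the matching posterior parameter: 19−18=1, 23−20=3, 12−7=5, 20−11=9, 14−11=3, 18−8=10.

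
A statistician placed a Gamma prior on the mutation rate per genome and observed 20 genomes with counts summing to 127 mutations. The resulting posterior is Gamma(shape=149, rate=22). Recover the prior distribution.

A Gamma(α, β) prior (rate parametrization) on a Poisson rate with n observations summing to S gives posterior Gamma(α+S, β+n).
So α = 149 − 127 = 22 and β = 22 − 20 = 2.

Gamma(shape=22, rate=2)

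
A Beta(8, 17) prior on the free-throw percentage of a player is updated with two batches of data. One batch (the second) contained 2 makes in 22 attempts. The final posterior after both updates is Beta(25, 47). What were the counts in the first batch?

Because Beta–binomial updating is additive in the counts, the combined data contributed (α_post−α_prior, β_post−β_prior) successes and failures.
Total across both batches: 25−8=17 makes, 47−17=30 misses.
Subtract the second batch: 17−2=15 makes and 30−20=10 misses.

15 makes and 10 misses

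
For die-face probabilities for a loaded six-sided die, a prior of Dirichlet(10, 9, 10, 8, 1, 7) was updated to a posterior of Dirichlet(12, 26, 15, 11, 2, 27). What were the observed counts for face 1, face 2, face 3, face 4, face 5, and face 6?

counts (2, 17, 5, 3, 1, 20)

For a Dirichlet(α) prior with multinomial counts c, the posterior is Dirichlet(α + c) componentwise.
Counts are posterior − prior componentwise: 12−10=2, 26−9=17, 15−10=5, 11−8=3, 2−1=1, 27−7=20.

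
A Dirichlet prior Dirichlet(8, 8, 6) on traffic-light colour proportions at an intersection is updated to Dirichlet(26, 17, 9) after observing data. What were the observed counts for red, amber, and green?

For a Dirichlet(α) prior with multinomial counts c, the posterior is Dirichlet(α + c) componentwise.
Counts are posterior − prior componentwise: 26−8=18, 17−8=9, 9−6=3.

counts (18, 9, 3)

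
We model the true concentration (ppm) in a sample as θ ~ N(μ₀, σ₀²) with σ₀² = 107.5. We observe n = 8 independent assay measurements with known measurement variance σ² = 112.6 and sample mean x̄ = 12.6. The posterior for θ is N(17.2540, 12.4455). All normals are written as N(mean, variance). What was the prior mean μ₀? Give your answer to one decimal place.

The posterior mean is a precision-weighted average: μ_n = (τ₀μ₀ + τ_data·x̄)/(τ₀+τ_data), with τ₀=1/σ₀² and τ_data=n/σ².
Here τ₀ = 1/107.5 = 0.009302 and τ_data = 8/112.6 = 0.071048, so τ_n = 0.080350.
Rearranging for μ₀: μ₀ = (μ_n·τ_n − τ_data·x̄)/τ₀ = (17.2540·0.080350 − 0.071048·12.6) / 0.009302 = 0.491154/0.009302 ≈ 52.8.

μ₀ = 52.8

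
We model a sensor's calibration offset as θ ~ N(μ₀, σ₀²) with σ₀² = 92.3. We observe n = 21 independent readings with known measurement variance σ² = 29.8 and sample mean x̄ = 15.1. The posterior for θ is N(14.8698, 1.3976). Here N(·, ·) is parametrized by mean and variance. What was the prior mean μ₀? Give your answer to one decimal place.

The posterior mean is a precision-weighted average: μ_n = (τ₀μ₀ + τ_data·x̄)/(τ₀+τ_data), with τ₀=1/σ₀² and τ_data=n/σ².
Here τ₀ = 1/92.3 = 0.010834 and τ_data = 21/29.8 = 0.704698, so τ_n = 0.715532.
Rearranging for μ₀: μ₀ = (μ_n·τ_n − τ_data·x̄)/τ₀ = (14.8698·0.715532 − 0.704698·15.1) / 0.010834 = -0.001122/0.010834 ≈ -0.1.

μ₀ = -0.1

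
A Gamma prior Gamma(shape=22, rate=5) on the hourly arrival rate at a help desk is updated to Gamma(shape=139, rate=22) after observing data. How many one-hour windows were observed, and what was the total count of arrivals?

Gamma–Poisson conjugacy: posterior shape = α + Σxᵢ, posterior rate = β + n.
Matching: Σxᵢ = 139 − 22 = 117 and n = 22 − 5 = 17.

n = 17 one-hour windows with total 117 arrivals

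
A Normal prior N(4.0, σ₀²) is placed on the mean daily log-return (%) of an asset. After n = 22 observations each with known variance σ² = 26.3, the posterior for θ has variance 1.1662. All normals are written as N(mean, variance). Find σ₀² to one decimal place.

σ₀² = 47.7

For the Normal–Normal model with known σ², precisions add: τ_n = τ₀ + n/σ².
So 1/σ₀² = 1/1.1662 − 22/26.3 = 0.857486 − 0.836502 = 0.020984.
Hence σ₀² = 1/0.020984 ≈ 47.7.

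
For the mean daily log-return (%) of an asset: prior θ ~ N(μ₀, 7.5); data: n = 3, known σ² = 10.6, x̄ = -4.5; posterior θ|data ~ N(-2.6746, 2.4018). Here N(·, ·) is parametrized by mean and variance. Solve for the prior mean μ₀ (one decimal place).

μ₀ = 1.2

With known observation variance, the Normal–Normal posterior has precision τ_n = τ₀ + n/σ² and mean μ_n = (τ₀μ₀ + (n/σ²)x̄)/τ_n.
Here τ₀ = 1/7.5 = 0.133333 and τ_data = 3/10.6 = 0.283019, so τ_n = 0.416352.
Rearranging for μ₀: μ₀ = (μ_n·τ_n − τ_data·x̄)/τ₀ = (-2.6746·0.416352 − 0.283019·-4.5) / 0.133333 = 0.160010/0.133333 ≈ 1.2.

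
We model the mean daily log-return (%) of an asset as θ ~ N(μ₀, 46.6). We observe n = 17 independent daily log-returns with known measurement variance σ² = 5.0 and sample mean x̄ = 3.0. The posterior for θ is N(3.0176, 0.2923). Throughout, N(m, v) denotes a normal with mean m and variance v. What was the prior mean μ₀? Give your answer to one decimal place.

μ₀ = 5.8

The posterior mean is a precision-weighted average: μ_n = (τ₀μ₀ + τ_data·x̄)/(τ₀+τ_data), with τ₀=1/σ₀² and τ_data=n/σ².
Here τ₀ = 1/46.6 = 0.021459 and τ_data = 17/5.0 = 3.400000, so τ_n = 3.421459.
Rearranging for μ₀: μ₀ = (μ_n·τ_n − τ_data·x̄)/τ₀ = (3.0176·3.421459 − 3.400000·3.0) / 0.021459 = 0.124595/0.021459 ≈ 5.8.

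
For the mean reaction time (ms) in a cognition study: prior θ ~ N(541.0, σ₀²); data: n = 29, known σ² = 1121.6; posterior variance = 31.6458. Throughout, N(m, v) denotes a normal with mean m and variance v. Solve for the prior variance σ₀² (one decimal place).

σ₀² = 174.1

For the Normal–Normal model with known σ², precisions add: τ_n = τ₀ + n/σ².
So 1/σ₀² = 1/31.6458 − 29/1121.6 = 0.031600 − 0.025856 = 0.005744.
Hence σ₀² = 1/0.005744 ≈ 174.1.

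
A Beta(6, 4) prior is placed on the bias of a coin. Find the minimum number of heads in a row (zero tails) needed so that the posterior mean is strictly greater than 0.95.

k = 71

After k heads and 0 tails the posterior is Beta(6+k, 4), with mean (6+k)/(6+4+k).
Set (6+k)/(10+k) > 0.95 and solve: k > (0.95·10 − 6)/(1 − 0.95) = 70.000.
The smallest integer exceeding 70.000 is 71, and checking k=71: (77)/(81) = 0.9506 > 0.95.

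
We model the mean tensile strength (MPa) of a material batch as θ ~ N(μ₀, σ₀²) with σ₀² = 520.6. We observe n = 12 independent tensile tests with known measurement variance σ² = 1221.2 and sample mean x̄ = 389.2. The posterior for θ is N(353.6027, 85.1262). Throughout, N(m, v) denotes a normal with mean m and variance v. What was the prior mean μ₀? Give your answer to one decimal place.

μ₀ = 171.5

The posterior mean is a precision-weighted average: μ_n = (τ₀μ₀ + τ_data·x̄)/(τ₀+τ_data), with τ₀=1/σ₀² and τ_data=n/σ².
Here τ₀ = 1/520.6 = 0.001921 and τ_data = 12/1221.2 = 0.009826, so τ_n = 0.011747.
Rearranging for μ₀: μ₀ = (μ_n·τ_n − τ_data·x̄)/τ₀ = (353.6027·0.011747 − 0.009826·389.2) / 0.001921 = 0.329492/0.001921 ≈ 171.5.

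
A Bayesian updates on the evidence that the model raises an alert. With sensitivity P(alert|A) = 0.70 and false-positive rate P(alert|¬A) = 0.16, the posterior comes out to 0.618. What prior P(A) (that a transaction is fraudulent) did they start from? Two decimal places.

P(A) = 0.27

In odds form, posterior odds = prior odds × likelihood ratio, so prior odds = posterior odds ÷ LR.
Posterior odds = 0.618/(1−0.618) = 1.6178. LR = 0.70/0.16 = 4.3750.
Prior odds = 1.6178/4.3750 = 0.3698, so P(A) = 0.3698/(1+0.3698) ≈ 0.27.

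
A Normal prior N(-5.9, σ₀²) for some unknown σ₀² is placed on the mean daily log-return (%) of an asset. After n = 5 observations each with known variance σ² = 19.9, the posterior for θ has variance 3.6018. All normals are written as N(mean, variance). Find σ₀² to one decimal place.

Posterior precision equals prior precision plus data precision: 1/σ_n² = 1/σ₀² + n/σ².
So 1/σ₀² = 1/3.6018 − 5/19.9 = 0.277639 − 0.251256 = 0.026383.
Hence σ₀² = 1/0.026383 ≈ 37.9.

σ₀² = 37.9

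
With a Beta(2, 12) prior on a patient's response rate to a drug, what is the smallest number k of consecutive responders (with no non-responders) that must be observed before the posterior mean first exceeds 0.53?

After k responders and 0 non-responders the posterior is Beta(2+k, 12), with mean (2+k)/(2+12+k).
Set (2+k)/(14+k) > 0.53 and solve: k > (0.53·14 − 2)/(1 − 0.53) = 11.532.
The smallest integer exceeding 11.532 is 12, and checking k=12: (14)/(26) = 0.5385 > 0.53.

k = 12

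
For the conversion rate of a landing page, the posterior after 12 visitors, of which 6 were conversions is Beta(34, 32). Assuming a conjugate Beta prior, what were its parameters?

Beta(28, 26)

Beta is conjugate to the binomial likelihood: posterior = Beta(α+s, β+f).
So α = 34 − 6 = 28 and β = 32 − 6 = 26.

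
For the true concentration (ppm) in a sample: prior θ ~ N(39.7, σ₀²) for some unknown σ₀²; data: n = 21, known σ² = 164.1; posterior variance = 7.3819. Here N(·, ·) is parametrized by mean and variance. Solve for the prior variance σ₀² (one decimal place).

Posterior precision equals prior precision plus data precision: 1/σ_n² = 1/σ₀² + n/σ².
So 1/σ₀² = 1/7.3819 − 21/164.1 = 0.135466 − 0.127971 = 0.007495.
Hence σ₀² = 1/0.007495 ≈ 133.4.

σ₀² = 133.4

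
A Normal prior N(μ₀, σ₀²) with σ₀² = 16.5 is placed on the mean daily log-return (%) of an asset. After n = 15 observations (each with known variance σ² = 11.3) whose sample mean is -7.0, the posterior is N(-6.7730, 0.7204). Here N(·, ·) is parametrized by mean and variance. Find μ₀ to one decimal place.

μ₀ = -1.8

With known observation variance, the Normal–Normal posterior has precision τ_n = τ₀ + n/σ² and mean μ_n = (τ₀μ₀ + (n/σ²)x̄)/τ_n.
Here τ₀ = 1/16.5 = 0.060606 and τ_data = 15/11.3 = 1.327434, so τ_n = 1.388040.
Rearranging for μ₀: μ₀ = (μ_n·τ_n − τ_data·x̄)/τ₀ = (-6.7730·1.388040 − 1.327434·-7.0) / 0.060606 = -0.109157/0.060606 ≈ -1.8.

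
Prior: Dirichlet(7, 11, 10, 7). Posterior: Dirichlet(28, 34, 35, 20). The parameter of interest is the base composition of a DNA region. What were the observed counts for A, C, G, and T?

For a Dirichlet(α) prior with multinomial counts c, the posterior is Dirichlet(α + c) componentwise.
Counts are posterior − prior componentwise: 28−7=21, 34−11=23, 35−10=25, 20−7=13.

counts (21, 23, 25, 13)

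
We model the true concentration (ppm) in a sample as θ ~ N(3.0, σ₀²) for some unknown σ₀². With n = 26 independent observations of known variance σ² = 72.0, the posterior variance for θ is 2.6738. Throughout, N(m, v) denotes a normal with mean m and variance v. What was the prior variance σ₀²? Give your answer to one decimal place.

Posterior precision equals prior precision plus data precision: 1/σ_n² = 1/σ₀² + n/σ².
So 1/σ₀² = 1/2.6738 − 26/72.0 = 0.374000 − 0.361111 = 0.012889.
Hence σ₀² = 1/0.012889 ≈ 77.6.

σ₀² = 77.6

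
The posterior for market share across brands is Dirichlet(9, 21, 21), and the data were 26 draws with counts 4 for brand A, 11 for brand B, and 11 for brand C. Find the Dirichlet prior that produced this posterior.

For a Dirichlet(α) prior with multinomial counts c, the posterior is Dirichlet(α + c) componentwise.
Subtract each count from the matching posterior parameter: 9−4=5, 21−11=10, 21−11=10.

Dirichlet(5, 10, 10)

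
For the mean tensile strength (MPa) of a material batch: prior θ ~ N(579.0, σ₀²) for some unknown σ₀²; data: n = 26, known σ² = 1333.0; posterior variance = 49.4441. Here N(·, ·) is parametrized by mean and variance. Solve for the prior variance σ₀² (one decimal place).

σ₀² = 1388.9

Posterior precision equals prior precision plus data precision: 1/σ_n² = 1/σ₀² + n/σ².
So 1/σ₀² = 1/49.4441 − 26/1333.0 = 0.020225 − 0.019505 = 0.000720.
Hence σ₀² = 1/0.000720 ≈ 1388.9.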